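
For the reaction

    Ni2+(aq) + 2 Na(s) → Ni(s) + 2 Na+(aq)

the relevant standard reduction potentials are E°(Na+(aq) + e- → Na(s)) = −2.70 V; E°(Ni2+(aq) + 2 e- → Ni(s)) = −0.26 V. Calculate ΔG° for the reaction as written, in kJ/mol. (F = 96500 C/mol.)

−471 kJ/mol

In the reaction as written Ni2+(aq) is reduced, so the Ni²⁺/Ni couple is the cathode and Na⁺/Na is the anode.
E°cell = −0.26 − (−2.70) = +2.44 V; balancing electrons gives n = 2.
ΔG° = −nFE°cell = −(2)(96500)(+2.44) J/mol = −471 kJ/mol.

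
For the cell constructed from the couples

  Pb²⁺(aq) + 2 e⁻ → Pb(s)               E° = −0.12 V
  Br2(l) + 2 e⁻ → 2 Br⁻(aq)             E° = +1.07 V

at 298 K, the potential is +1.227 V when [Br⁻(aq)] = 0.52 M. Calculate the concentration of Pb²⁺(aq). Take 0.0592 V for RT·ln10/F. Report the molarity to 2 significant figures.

Br₂/Br⁻ is the cathode (higher E°); E°cell = +1.07 − (−0.12) = +1.19 V with n = 2.
From the Nernst equation, log Q = n(E° − E)/0.0592 = 2·(+1.19 − (+1.227))/0.0592 = −1.250.
For Br2(l) + Pb(s) → 2 Br⁻(aq) + Pb²⁺(aq), the reaction quotient is Q = [Br⁻(aq)]^2·[Pb²⁺(aq)].
Isolating [Pb²⁺(aq)] in Q = 10^{−1.250} yields log [Pb²⁺(aq)] = −0.682, i.e. 0.21 M.

0.21 M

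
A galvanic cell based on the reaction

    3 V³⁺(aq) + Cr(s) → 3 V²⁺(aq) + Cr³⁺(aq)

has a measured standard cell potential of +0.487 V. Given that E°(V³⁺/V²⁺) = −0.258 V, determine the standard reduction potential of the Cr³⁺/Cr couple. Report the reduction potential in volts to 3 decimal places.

−0.745 V

In the reaction as written the V³⁺/V²⁺ couple is reduced (cathode) and Cr³⁺/Cr is oxidized (anode), so E°cell = E°(V³⁺/V²⁺) − E°(Cr³⁺/Cr).
E°(Cr³⁺/Cr) = E°(cathode) − E°cell = −0.258 − (+0.487) = −0.745 V.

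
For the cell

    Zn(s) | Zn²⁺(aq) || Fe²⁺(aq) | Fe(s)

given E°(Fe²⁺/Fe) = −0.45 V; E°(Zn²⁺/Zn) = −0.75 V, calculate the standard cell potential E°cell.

+0.30 V

By convention the left-hand electrode in cell notation is the anode (oxidation) and the right-hand electrode is the cathode (reduction).
E°cell = E°(right) − E°(left) = −0.45 − (−0.75) = +0.30 V.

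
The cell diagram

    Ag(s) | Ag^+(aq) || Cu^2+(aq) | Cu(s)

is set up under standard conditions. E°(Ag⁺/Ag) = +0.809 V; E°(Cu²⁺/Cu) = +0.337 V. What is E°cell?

By convention the left-hand electrode in cell notation is the anode (oxidation) and the right-hand electrode is the cathode (reduction).
E°cell = E°(right) − E°(left) = +0.337 − (+0.809) = −0.472 V.
The negative sign shows that, as written, the cell would require an external voltage to drive the reaction.

−0.472 V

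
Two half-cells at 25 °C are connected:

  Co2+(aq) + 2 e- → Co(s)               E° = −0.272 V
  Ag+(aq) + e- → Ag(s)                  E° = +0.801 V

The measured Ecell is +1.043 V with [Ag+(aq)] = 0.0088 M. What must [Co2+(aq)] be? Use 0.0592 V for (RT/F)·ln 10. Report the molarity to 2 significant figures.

0.00080 M

The Ag⁺/Ag couple has the larger reduction potential, so it is the cathode: E°cell = +0.801 − (−0.272) = +1.073 V and n = 2.
Since E = E° − (0.0592/n)·log Q, log Q = n(E° − E)/0.0592 = 1.014.
Balancing electrons gives 2 Ag+(aq) + Co(s) → 2 Ag(s) + Co2+(aq); thus Q = [Co2+(aq)] / [Ag+(aq)]^2.
Isolating [Co2+(aq)] in Q = 10^{1.014} yields log [Co2+(aq)] = −3.097, i.e. 0.00080 M.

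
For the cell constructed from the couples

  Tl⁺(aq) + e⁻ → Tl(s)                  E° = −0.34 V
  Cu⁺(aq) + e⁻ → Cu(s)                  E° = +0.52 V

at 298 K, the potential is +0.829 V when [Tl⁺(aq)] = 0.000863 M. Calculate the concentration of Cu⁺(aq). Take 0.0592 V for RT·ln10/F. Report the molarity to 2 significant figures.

0.00026 M

With Cu⁺/Cu at the cathode and Tl⁺/Tl at the anode, E°cell = +0.52 − (−0.34) = +0.86 V (n = 1).
From the Nernst equation, log Q = n(E° − E)/0.0592 = 1·(+0.86 − (+0.829))/0.0592 = 0.524.
For Cu⁺(aq) + Tl(s) → Cu(s) + Tl⁺(aq), the reaction quotient is Q = [Tl⁺(aq)] / [Cu⁺(aq)].
Solving for the unknown gives log [Cu⁺(aq)] = −3.588, so [Cu⁺(aq)] ≈ 0.00026 M.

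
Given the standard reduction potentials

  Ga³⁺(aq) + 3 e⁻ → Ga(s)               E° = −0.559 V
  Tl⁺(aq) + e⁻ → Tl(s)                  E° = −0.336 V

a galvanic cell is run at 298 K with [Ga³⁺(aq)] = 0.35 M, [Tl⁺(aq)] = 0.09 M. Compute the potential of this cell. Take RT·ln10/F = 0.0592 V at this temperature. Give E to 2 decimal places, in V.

Since E°(Tl⁺/Tl) > E°(Ga³⁺/Ga), Tl⁺/Tl serves as the cathode.
E°cell = −0.336 − (−0.559) = +0.223 V, with n = 3 electrons transferred.
For the overall reaction 3 Tl⁺(aq) + Ga(s) → 3 Tl(s) + Ga³⁺(aq), Q = [Ga³⁺(aq)] / [Tl⁺(aq)]^3 = 480, giving log Q = 2.681.
E = E° − (0.0592/n)·log Q = +0.223 − (0.0592/3)(2.681) = +0.17 V.

+0.17 V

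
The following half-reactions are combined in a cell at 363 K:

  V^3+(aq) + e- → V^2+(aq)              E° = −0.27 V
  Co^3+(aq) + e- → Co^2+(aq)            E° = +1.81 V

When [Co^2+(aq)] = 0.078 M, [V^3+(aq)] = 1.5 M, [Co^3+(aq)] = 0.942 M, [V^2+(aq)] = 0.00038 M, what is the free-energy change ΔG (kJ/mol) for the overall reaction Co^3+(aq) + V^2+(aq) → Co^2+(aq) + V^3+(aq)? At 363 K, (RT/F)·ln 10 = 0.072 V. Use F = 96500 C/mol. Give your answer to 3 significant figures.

With Co³⁺/Co²⁺ reduced at the cathode, E°cell = +1.81 − (−0.27) = +2.08 V and n = 1.
Q = ([Co^2+(aq)]·[V^3+(aq)]) / ([Co^3+(aq)]·[V^2+(aq)]) = 327, so log Q = 2.514 and E = +2.08 − (0.072/1)(2.514) = +1.8990 V.
Then ΔG = −nFE = −1 × 96500 × +1.8990 J/mol = −183 kJ/mol.

−183 kJ/mol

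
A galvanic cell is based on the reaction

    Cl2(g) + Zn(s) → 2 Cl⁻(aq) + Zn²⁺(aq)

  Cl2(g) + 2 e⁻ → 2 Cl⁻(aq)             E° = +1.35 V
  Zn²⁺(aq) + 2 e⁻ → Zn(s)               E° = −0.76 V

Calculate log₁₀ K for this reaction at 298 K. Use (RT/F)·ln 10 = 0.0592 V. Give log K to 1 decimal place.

log K = 71.3

The Cl₂/Cl⁻ couple is reduced (cathode); E°cell = +1.35 − (−0.76) = +2.11 V with n = 2.
At equilibrium E = 0, so log K = nE°cell / 0.0592 = (2)(+2.11) / 0.0592 = 71.3.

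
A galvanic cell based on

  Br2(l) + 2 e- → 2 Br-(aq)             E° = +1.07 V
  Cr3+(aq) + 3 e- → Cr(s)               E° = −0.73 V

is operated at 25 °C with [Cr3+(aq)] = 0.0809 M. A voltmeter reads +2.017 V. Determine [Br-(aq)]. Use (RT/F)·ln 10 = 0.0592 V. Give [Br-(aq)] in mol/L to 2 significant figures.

0.00050 M

Br₂/Br⁻ is the cathode (higher E°); E°cell = +1.07 − (−0.73) = +1.80 V with n = 6.
Rearranging E = E° − (0.0592/n)·log Q gives log Q = 6(+1.80 − (+2.017))/0.0592 = −21.993.
For 3 Br2(l) + 2 Cr(s) → 6 Br-(aq) + 2 Cr3+(aq), the reaction quotient is Q = [Br-(aq)]^6·[Cr3+(aq)]^2.
Substituting the known concentrations and solving, log [Br-(aq)] = −3.301 and [Br-(aq)] = 0.00050 M.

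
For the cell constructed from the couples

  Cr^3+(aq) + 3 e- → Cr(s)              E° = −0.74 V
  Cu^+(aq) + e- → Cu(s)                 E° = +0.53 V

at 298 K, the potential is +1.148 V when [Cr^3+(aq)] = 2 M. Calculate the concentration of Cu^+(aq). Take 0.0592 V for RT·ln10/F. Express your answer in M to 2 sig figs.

The Cu⁺/Cu couple has the larger reduction potential, so it is the cathode: E°cell = +0.53 − (−0.74) = +1.27 V and n = 3.
From the Nernst equation, log Q = n(E° − E)/0.0592 = 3·(+1.27 − (+1.148))/0.0592 = 6.182.
For 3 Cu^+(aq) + Cr(s) → 3 Cu(s) + Cr^3+(aq), the reaction quotient is Q = [Cr^3+(aq)] / [Cu^+(aq)]^3.
Isolating [Cu^+(aq)] in Q = 10^{6.182} yields log [Cu^+(aq)] = −1.960, i.e. 0.011 M.

0.011 M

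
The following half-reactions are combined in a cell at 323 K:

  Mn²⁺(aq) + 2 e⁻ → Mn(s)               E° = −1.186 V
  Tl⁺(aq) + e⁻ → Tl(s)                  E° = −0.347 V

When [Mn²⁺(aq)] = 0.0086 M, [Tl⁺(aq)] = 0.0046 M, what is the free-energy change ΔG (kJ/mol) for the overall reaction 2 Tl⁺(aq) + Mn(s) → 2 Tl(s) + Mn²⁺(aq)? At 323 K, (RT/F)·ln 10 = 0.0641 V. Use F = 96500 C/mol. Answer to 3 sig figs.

−146 kJ/mol

E°cell = −0.347 − (−1.186) = +0.839 V; the balanced reaction transfers n = 2 electrons.
The reaction quotient is [Mn²⁺(aq)] / [Tl⁺(aq)]^2 = 406; by Nernst, E = +0.839 − (0.0641/2)(2.609) = +0.7554 V.
ΔG = −nFE = −(2)(96500)(+0.7554) J/mol = −146 kJ/mol.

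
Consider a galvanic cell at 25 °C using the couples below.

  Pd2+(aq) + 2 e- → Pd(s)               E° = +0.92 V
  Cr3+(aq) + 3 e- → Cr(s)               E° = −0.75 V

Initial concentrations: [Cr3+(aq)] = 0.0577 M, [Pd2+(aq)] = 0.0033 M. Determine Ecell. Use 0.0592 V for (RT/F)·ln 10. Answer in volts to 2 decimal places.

The Pd²⁺/Pd couple has the more positive E°, so it is the cathode; Cr³⁺/Cr is the anode.
E°cell = +0.92 − (−0.75) = +1.67 V, with n = 6 electrons transferred.
For the overall reaction 3 Pd2+(aq) + 2 Cr(s) → 3 Pd(s) + 2 Cr3+(aq), Q = [Cr3+(aq)]^2 / [Pd2+(aq)]^3 = 9.26×10^4, giving log Q = 4.967.
By the Nernst equation, E = +1.67 − (0.0592/6)·(4.967) = +1.62 V.

+1.62 V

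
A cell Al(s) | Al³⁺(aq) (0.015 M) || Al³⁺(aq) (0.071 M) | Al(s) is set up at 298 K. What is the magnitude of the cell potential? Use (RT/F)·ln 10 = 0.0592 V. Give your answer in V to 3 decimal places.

0.013 V

For a concentration cell E°cell = 0, since both electrodes use the same couple.
The compartment with the higher Al³⁺(aq) concentration (0.071 M) acts as the cathode; ions are reduced there and produced at the dilute (0.015 M) anode.
With n = 3, Ecell = −(0.0592/3)·log([dilute]/[conc]) = −(0.0592/3)·log(0.015/0.071) = +0.013 V.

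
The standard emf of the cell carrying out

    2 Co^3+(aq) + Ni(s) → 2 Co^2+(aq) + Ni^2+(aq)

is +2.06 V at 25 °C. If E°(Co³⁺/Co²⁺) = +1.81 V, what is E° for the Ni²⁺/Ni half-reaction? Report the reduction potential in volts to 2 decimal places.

−0.25 V

In the reaction as written the Co³⁺/Co²⁺ couple is reduced (cathode) and Ni²⁺/Ni is oxidized (anode), so E°cell = E°(Co³⁺/Co²⁺) − E°(Ni²⁺/Ni).
E°(Ni²⁺/Ni) = E°(cathode) − E°cell = +1.81 − (+2.06) = −0.25 V.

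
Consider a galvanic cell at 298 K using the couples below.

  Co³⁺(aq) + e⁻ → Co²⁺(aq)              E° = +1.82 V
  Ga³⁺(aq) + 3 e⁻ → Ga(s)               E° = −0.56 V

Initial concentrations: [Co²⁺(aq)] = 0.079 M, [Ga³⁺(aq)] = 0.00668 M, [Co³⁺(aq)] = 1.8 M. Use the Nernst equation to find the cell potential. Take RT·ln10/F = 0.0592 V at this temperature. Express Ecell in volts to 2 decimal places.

+2.50 V

The Co³⁺/Co²⁺ couple has the more positive E°, so it is the cathode; Ga³⁺/Ga is the anode.
E°cell = E°cat − E°an = +1.82 − (−0.56) = +2.38 V; n = 3.
Balancing gives 3 Co³⁺(aq) + Ga(s) → 3 Co²⁺(aq) + Ga³⁺(aq); hence Q = ([Co²⁺(aq)]^3·[Ga³⁺(aq)]) / [Co³⁺(aq)]^3 = 5.65×10^−7 (log Q = −6.248).
E = E° − (0.0592/n)·log Q = +2.38 − (0.0592/3)(−6.248) = +2.50 V.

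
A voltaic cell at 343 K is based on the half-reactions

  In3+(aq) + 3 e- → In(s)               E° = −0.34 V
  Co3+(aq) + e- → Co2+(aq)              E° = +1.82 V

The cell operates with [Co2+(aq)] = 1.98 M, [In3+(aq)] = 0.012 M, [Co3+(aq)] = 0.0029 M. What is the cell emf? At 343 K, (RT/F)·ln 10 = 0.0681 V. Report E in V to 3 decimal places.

Co³⁺/Co²⁺ is reduced (cathode, E° = +1.82 V) and In³⁺/In is oxidized (anode).
E°cell = E°cat − E°an = +1.82 − (−0.34) = +2.16 V; n = 3.
The balanced reaction is 3 Co3+(aq) + In(s) → 3 Co2+(aq) + In3+(aq), so Q = ([Co2+(aq)]^3·[In3+(aq)]) / [Co3+(aq)]^3 = 3.82×10^6 and log Q = 6.582.
Applying E = E° − (RT ln10/nF)·log Q gives +2.16 − (0.0681/3)(6.582) = +2.011 V.

+2.011 V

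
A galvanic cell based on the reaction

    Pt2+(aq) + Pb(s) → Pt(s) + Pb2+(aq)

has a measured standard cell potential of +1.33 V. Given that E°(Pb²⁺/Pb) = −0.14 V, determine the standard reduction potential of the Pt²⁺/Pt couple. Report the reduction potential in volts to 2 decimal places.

In the reaction as written the Pt²⁺/Pt couple is reduced (cathode) and Pb²⁺/Pb is oxidized (anode), so E°cell = E°(Pt²⁺/Pt) − E°(Pb²⁺/Pb).
E°(Pt²⁺/Pt) = E°cell + E°(anode) = +1.33 + (−0.14) = +1.19 V.

+1.19 V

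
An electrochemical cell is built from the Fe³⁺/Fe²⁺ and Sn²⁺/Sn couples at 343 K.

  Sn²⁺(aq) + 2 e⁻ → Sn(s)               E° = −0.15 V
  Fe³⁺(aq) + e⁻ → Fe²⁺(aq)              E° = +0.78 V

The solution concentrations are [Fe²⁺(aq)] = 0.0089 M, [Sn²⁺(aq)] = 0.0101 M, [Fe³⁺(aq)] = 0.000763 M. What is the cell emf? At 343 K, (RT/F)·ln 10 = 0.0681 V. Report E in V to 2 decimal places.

+0.93 V

Since E°(Fe³⁺/Fe²⁺) > E°(Sn²⁺/Sn), Fe³⁺/Fe²⁺ serves as the cathode.
E°cell = +0.78 − (−0.15) = +0.93 V, with n = 2 electrons transferred.
The balanced reaction is 2 Fe³⁺(aq) + Sn(s) → 2 Fe²⁺(aq) + Sn²⁺(aq), so Q = ([Fe²⁺(aq)]^2·[Sn²⁺(aq)]) / [Fe³⁺(aq)]^2 = 1.37 and log Q = 0.138.
Applying E = E° − (RT ln10/nF)·log Q gives +0.93 − (0.0681/2)(0.138) = +0.93 V.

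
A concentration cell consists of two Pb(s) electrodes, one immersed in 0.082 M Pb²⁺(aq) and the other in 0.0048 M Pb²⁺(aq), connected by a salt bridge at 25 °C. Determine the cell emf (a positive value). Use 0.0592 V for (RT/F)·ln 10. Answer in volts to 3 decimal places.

For a concentration cell E°cell = 0, since both electrodes use the same couple.
The compartment with the higher Pb²⁺(aq) concentration (0.082 M) acts as the cathode; ions are reduced there and produced at the dilute (0.0048 M) anode.
With n = 2, Ecell = −(0.0592/2)·log([dilute]/[conc]) = −(0.0592/2)·log(0.0048/0.082) = +0.036 V.

0.036 V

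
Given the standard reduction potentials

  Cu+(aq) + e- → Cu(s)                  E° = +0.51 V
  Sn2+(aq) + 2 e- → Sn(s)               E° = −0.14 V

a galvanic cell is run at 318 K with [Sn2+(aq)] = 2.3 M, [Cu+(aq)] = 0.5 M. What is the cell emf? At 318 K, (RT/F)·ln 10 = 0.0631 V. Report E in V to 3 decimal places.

Cu⁺/Cu is reduced (cathode, E° = +0.51 V) and Sn²⁺/Sn is oxidized (anode).
The standard potential is +0.51 − (−0.14) = +0.65 V and the balanced reaction transfers n = 2 electrons.
Balancing gives 2 Cu+(aq) + Sn(s) → 2 Cu(s) + Sn2+(aq); hence Q = [Sn2+(aq)] / [Cu+(aq)]^2 = 9.2 (log Q = 0.964).
By the Nernst equation, E = +0.65 − (0.0631/2)·(0.964) = +0.620 V.

+0.620 V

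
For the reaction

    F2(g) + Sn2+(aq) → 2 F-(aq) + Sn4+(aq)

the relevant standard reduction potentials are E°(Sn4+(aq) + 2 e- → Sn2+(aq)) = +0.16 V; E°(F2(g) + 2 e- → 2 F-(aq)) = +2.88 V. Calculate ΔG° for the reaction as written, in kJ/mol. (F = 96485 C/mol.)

−525 kJ/mol

In the reaction as written F2(g) is reduced, so the F₂/F⁻ couple is the cathode and Sn⁴⁺/Sn²⁺ is the anode.
E°cell = +2.88 − (+0.16) = +2.72 V; balancing electrons gives n = 2.
ΔG° = −nFE°cell = −(2)(96485)(+2.72) J/mol = −525 kJ/mol.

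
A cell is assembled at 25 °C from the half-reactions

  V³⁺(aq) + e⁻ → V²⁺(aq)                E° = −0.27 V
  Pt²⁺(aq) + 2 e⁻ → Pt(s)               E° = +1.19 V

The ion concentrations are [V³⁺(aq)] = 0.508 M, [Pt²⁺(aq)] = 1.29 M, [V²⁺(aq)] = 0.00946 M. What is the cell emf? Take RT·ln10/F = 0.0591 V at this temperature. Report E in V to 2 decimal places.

+1.36 V

Since E°(Pt²⁺/Pt) > E°(V³⁺/V²⁺), Pt²⁺/Pt serves as the cathode.
E°cell = E°cat − E°an = +1.19 − (−0.27) = +1.46 V; n = 2.
For the overall reaction Pt²⁺(aq) + 2 V²⁺(aq) → Pt(s) + 2 V³⁺(aq), Q = [V³⁺(aq)]^2 / ([Pt²⁺(aq)]·[V²⁺(aq)]^2) = 2.24×10^3, giving log Q = 3.349.
Applying E = E° − (RT ln10/nF)·log Q gives +1.46 − (0.0591/2)(3.349) = +1.36 V.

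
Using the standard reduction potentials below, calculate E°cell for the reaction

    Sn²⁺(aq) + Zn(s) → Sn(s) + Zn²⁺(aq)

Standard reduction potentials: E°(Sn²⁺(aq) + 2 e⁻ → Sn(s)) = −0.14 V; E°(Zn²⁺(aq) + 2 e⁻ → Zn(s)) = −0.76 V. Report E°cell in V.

In the reaction as written, Sn²⁺(aq) is reduced (cathode) and Zn²⁺(aq) is produced by oxidation at the anode.
E°cell = E°(cathode) − E°(anode) = −0.14 − (−0.76) = +0.62 V.
The positive value indicates the reaction is spontaneous as written.

+0.62 V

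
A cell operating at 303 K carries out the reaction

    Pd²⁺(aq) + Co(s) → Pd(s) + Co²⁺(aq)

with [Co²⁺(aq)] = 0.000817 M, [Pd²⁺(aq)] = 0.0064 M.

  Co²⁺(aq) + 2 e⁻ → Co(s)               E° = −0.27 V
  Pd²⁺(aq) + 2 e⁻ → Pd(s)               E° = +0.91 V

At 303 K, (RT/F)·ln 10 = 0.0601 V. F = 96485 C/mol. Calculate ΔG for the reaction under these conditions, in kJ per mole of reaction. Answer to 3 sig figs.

The standard cell potential is +0.91 − (−0.27) = +1.18 V, with n = 2 electrons in the balanced equation.
The reaction quotient is [Co²⁺(aq)] / [Pd²⁺(aq)] = 0.128; by Nernst, E = +1.18 − (0.0601/2)(−0.894) = +1.2069 V.
Finally ΔG = −nFE = −(2)(96485 C/mol)(+1.2069 V) = −233 kJ/mol.

−233 kJ/mol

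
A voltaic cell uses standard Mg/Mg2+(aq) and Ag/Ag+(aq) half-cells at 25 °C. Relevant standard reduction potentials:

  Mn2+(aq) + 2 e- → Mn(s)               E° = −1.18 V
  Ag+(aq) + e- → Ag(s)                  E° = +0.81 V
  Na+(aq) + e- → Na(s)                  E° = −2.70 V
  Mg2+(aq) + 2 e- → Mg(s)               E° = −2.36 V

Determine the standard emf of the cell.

Of the two couples in this cell, the one with the more positive reduction potential is reduced at the cathode: here that is Ag⁺/Ag (+0.81 V); Mg²⁺/Mg (−2.36 V) is the anode.
E°cell = E°(cathode) − E°(anode) = +0.81 − (−2.36) = +3.17 V.

+3.17 V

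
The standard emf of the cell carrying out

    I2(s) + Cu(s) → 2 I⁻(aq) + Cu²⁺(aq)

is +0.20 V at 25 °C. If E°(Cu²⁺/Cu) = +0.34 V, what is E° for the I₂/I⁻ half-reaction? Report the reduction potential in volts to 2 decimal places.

In the reaction as written the I₂/I⁻ couple is reduced (cathode) and Cu²⁺/Cu is oxidized (anode), so E°cell = E°(I₂/I⁻) − E°(Cu²⁺/Cu).
E°(I₂/I⁻) = E°cell + E°(anode) = +0.20 + (+0.34) = +0.54 V.

+0.54 V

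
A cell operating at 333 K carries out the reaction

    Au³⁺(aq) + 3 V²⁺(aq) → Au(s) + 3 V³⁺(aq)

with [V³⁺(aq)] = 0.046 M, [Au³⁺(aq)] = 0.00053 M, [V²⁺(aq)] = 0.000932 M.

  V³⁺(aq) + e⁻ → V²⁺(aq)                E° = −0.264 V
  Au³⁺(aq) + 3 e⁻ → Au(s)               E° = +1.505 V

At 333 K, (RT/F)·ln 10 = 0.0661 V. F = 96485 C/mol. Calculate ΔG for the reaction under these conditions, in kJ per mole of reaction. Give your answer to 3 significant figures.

The standard cell potential is +1.505 − (−0.264) = +1.769 V, with n = 3 electrons in the balanced equation.
The reaction quotient is [V³⁺(aq)]^3 / ([Au³⁺(aq)]·[V²⁺(aq)]^3) = 2.27×10^8; by Nernst, E = +1.769 − (0.0661/3)(8.356) = +1.5849 V.
ΔG = −nFE = −(3)(96485)(+1.5849) J/mol = −459 kJ/mol.

−459 kJ/mol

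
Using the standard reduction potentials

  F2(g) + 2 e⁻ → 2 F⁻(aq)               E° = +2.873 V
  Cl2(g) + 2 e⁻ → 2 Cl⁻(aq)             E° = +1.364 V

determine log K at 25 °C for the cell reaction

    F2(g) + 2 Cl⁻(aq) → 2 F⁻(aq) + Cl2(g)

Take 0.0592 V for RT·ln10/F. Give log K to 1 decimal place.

log K = 51.0

The F₂/F⁻ couple is reduced (cathode); E°cell = +2.873 − (+1.364) = +1.509 V with n = 2.
At equilibrium E = 0, so log K = nE°cell / 0.0592 = (2)(+1.509) / 0.0592 = 51.0.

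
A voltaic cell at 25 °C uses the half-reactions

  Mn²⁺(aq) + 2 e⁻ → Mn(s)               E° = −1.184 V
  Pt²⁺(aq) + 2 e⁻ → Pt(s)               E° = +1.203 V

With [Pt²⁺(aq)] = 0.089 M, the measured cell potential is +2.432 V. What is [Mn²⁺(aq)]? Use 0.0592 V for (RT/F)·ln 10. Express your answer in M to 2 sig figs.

0.0027 M

The Pt²⁺/Pt couple has the larger reduction potential, so it is the cathode: E°cell = +1.203 − (−1.184) = +2.387 V and n = 2.
Rearranging E = E° − (0.0592/n)·log Q gives log Q = 2(+2.387 − (+2.432))/0.0592 = −1.520.
Balancing electrons gives Pt²⁺(aq) + Mn(s) → Pt(s) + Mn²⁺(aq); thus Q = [Mn²⁺(aq)] / [Pt²⁺(aq)].
Solving for the unknown gives log [Mn²⁺(aq)] = −2.571, so [Mn²⁺(aq)] ≈ 0.0027 M.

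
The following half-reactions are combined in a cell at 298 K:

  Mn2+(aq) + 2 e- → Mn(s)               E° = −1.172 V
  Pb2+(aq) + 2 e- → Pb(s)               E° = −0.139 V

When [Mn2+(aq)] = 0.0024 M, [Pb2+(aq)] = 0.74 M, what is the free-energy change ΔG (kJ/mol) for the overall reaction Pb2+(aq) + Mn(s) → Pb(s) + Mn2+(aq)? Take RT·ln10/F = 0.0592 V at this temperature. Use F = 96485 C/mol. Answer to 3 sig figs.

−214 kJ/mol

E°cell = −0.139 − (−1.172) = +1.033 V; the balanced reaction transfers n = 2 electrons.
Here Q = [Mn2+(aq)] / [Pb2+(aq)] = 0.00324 (log Q = −2.489), giving E = +1.033 − (0.0592/2)·(−2.489) = +1.1067 V.
Then ΔG = −nFE = −2 × 96485 × +1.1067 J/mol = −214 kJ/mol.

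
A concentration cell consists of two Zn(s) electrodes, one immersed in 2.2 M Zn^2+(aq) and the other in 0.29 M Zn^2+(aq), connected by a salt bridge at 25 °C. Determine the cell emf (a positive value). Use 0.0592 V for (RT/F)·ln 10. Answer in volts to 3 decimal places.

For a concentration cell E°cell = 0, since both electrodes use the same couple.
The compartment with the higher Zn^2+(aq) concentration (2.2 M) acts as the cathode; ions are reduced there and produced at the dilute (0.29 M) anode.
With n = 2, Ecell = −(0.0592/2)·log([dilute]/[conc]) = −(0.0592/2)·log(0.29/2.2) = +0.026 V.

0.026 V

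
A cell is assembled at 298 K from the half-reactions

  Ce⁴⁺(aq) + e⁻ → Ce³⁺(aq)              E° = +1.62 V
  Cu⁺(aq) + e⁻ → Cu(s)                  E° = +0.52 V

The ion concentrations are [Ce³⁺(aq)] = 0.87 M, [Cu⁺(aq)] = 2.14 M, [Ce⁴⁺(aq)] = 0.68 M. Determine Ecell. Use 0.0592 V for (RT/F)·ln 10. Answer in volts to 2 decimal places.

Ce⁴⁺/Ce³⁺ is reduced (cathode, E° = +1.62 V) and Cu⁺/Cu is oxidized (anode).
E°cell = E°cat − E°an = +1.62 − (+0.52) = +1.10 V; n = 1.
The balanced reaction is Ce⁴⁺(aq) + Cu(s) → Ce³⁺(aq) + Cu⁺(aq), so Q = ([Ce³⁺(aq)]·[Cu⁺(aq)]) / [Ce⁴⁺(aq)] = 2.74 and log Q = 0.437.
Applying E = E° − (RT ln10/nF)·log Q gives +1.10 − (0.0592/1)(0.437) = +1.07 V.

+1.07 V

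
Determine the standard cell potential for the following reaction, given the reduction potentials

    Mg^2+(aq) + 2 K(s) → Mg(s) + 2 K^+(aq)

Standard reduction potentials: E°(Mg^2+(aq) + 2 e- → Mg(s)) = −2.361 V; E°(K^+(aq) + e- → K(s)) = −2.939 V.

+0.578 V

Mg^2+(aq) gains electrons, so the Mg²⁺/Mg couple is the cathode; the K⁺/K couple is the anode.
E°cell = E°(cathode) − E°(anode) = −2.361 − (−2.939) = +0.578 V.
The positive value indicates the reaction is spontaneous as written.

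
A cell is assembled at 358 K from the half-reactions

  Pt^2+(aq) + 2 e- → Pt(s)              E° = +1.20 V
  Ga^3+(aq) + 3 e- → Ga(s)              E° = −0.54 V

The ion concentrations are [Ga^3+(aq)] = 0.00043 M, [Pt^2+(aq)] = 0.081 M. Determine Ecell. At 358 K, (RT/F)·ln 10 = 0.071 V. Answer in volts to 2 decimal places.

+1.78 V

The Pt²⁺/Pt couple has the more positive E°, so it is the cathode; Ga³⁺/Ga is the anode.
The standard potential is +1.20 − (−0.54) = +1.74 V and the balanced reaction transfers n = 6 electrons.
Balancing gives 3 Pt^2+(aq) + 2 Ga(s) → 3 Pt(s) + 2 Ga^3+(aq); hence Q = [Ga^3+(aq)]^2 / [Pt^2+(aq)]^3 = 0.000348 (log Q = −3.459).
By the Nernst equation, E = +1.74 − (0.071/6)·(−3.459) = +1.78 V.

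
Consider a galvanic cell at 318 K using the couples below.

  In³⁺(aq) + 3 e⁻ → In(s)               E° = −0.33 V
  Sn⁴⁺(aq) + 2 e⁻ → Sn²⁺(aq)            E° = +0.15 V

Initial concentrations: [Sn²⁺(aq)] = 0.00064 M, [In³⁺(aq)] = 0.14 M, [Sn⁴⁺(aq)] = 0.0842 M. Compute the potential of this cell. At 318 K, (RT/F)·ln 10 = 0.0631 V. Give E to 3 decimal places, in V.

The Sn⁴⁺/Sn²⁺ couple has the more positive E°, so it is the cathode; In³⁺/In is the anode.
E°cell = +0.15 − (−0.33) = +0.48 V, with n = 6 electrons transferred.
Balancing gives 3 Sn⁴⁺(aq) + 2 In(s) → 3 Sn²⁺(aq) + 2 In³⁺(aq); hence Q = ([Sn²⁺(aq)]^3·[In³⁺(aq)]^2) / [Sn⁴⁺(aq)]^3 = 8.61×10^−9 (log Q = −8.065).
Applying E = E° − (RT ln10/nF)·log Q gives +0.48 − (0.0631/6)(−8.065) = +0.565 V.

+0.565 V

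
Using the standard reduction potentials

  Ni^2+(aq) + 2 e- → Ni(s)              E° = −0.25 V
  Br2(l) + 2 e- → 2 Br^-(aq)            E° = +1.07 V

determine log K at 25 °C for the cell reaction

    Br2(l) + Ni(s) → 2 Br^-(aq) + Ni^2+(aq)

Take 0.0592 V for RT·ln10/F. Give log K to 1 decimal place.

The Br₂/Br⁻ couple is reduced (cathode); E°cell = +1.07 − (−0.25) = +1.32 V with n = 2.
At equilibrium E = 0, so log K = nE°cell / 0.0592 = (2)(+1.32) / 0.0592 = 44.6.

log K = 44.6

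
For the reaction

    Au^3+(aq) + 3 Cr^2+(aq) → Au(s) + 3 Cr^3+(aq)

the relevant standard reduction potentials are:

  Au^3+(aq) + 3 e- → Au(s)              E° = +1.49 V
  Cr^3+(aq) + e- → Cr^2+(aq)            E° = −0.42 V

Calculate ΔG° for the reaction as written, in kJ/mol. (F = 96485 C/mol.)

−553 kJ/mol

In the reaction as written Au^3+(aq) is reduced, so the Au³⁺/Au couple is the cathode and Cr³⁺/Cr²⁺ is the anode.
E°cell = +1.49 − (−0.42) = +1.91 V; balancing electrons gives n = 3.
ΔG° = −nFE°cell = −(3)(96485)(+1.91) J/mol = −553 kJ/mol.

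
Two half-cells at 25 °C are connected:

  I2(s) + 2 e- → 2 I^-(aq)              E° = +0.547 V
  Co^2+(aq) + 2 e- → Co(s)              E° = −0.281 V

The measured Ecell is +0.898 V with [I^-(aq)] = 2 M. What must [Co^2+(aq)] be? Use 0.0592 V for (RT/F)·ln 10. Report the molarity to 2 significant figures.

I₂/I⁻ is the cathode (higher E°); E°cell = +0.547 − (−0.281) = +0.828 V with n = 2.
Rearranging E = E° − (0.0592/n)·log Q gives log Q = 2(+0.828 − (+0.898))/0.0592 = −2.365.
The balanced reaction is I2(s) + Co(s) → 2 I^-(aq) + Co^2+(aq), so Q = [I^-(aq)]^2·[Co^2+(aq)].
Substituting the known concentrations and solving, log [Co^2+(aq)] = −2.967 and [Co^2+(aq)] = 0.0011 M.

0.0011 M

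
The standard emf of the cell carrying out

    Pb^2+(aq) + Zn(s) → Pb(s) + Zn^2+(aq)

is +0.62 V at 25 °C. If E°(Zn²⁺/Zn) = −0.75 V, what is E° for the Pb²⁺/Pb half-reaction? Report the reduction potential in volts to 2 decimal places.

In the reaction as written the Pb²⁺/Pb couple is reduced (cathode) and Zn²⁺/Zn is oxidized (anode), so E°cell = E°(Pb²⁺/Pb) − E°(Zn²⁺/Zn).
E°(Pb²⁺/Pb) = E°cell + E°(anode) = +0.62 + (−0.75) = −0.13 V.

−0.13 V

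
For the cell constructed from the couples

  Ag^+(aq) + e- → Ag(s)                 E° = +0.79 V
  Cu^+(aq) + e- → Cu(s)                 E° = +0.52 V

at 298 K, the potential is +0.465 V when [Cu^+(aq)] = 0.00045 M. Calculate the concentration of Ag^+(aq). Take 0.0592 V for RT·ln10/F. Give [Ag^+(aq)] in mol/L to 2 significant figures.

0.89 M

Ag⁺/Ag is the cathode (higher E°); E°cell = +0.79 − (+0.52) = +0.27 V with n = 1.
Rearranging E = E° − (0.0592/n)·log Q gives log Q = 1(+0.27 − (+0.465))/0.0592 = −3.294.
The balanced reaction is Ag^+(aq) + Cu(s) → Ag(s) + Cu^+(aq), so Q = [Cu^+(aq)] / [Ag^+(aq)].
Isolating [Ag^+(aq)] in Q = 10^{−3.294} yields log [Ag^+(aq)] = −0.053, i.e. 0.89 M.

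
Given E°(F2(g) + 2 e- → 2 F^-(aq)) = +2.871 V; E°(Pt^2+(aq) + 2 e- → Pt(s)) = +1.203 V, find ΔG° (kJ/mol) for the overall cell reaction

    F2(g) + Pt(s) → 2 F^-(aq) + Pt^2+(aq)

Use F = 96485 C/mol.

−322 kJ/mol

In the reaction as written F2(g) is reduced, so the F₂/F⁻ couple is the cathode and Pt²⁺/Pt is the anode.
E°cell = +2.871 − (+1.203) = +1.668 V; balancing electrons gives n = 2.
ΔG° = −nFE°cell = −(2)(96485)(+1.668) J/mol = −322 kJ/mol.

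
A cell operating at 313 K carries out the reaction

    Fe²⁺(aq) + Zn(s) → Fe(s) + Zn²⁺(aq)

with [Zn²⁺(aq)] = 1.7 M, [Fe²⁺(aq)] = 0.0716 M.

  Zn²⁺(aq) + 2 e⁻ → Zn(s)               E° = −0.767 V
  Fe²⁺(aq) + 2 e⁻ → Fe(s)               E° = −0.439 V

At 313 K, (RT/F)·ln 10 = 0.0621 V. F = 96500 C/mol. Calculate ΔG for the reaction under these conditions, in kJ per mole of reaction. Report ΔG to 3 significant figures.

With Fe²⁺/Fe reduced at the cathode, E°cell = −0.439 − (−0.767) = +0.328 V and n = 2.
Q = [Zn²⁺(aq)] / [Fe²⁺(aq)] = 23.7, so log Q = 1.376 and E = +0.328 − (0.0621/2)(1.376) = +0.2853 V.
Then ΔG = −nFE = −2 × 96500 × +0.2853 J/mol = −55.1 kJ/mol.

−55.1 kJ/mol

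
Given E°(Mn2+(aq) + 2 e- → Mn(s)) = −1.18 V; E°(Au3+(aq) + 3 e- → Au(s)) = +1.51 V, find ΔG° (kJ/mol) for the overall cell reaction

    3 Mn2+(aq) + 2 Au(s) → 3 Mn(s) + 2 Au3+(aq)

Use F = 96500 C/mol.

In the reaction as written Mn2+(aq) is reduced, so the Mn²⁺/Mn couple is the cathode and Au³⁺/Au is the anode.
E°cell = −1.18 − (+1.51) = −2.69 V; balancing electrons gives n = 6.
ΔG° = −nFE°cell = −(6)(96500)(−2.69) J/mol = +1558 kJ/mol.

+1558 kJ/mol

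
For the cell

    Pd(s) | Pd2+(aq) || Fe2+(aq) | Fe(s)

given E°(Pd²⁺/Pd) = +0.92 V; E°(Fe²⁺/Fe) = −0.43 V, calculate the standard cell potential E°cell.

−1.35 V

By convention the left-hand electrode in cell notation is the anode (oxidation) and the right-hand electrode is the cathode (reduction).
E°cell = E°(right) − E°(left) = −0.43 − (+0.92) = −1.35 V.
The negative sign shows that, as written, the cell would require an external voltage to drive the reaction.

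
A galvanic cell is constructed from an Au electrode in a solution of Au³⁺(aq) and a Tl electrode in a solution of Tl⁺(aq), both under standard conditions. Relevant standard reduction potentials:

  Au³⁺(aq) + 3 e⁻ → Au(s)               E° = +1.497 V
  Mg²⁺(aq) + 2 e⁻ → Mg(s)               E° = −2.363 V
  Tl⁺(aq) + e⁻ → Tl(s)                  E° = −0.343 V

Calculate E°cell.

+1.840 V

Of the two couples in this cell, the one with the more positive reduction potential is reduced at the cathode: here that is Au³⁺/Au (+1.497 V); Tl⁺/Tl (−0.343 V) is the anode.
E°cell = E°(cathode) − E°(anode) = +1.497 − (−0.343) = +1.840 V.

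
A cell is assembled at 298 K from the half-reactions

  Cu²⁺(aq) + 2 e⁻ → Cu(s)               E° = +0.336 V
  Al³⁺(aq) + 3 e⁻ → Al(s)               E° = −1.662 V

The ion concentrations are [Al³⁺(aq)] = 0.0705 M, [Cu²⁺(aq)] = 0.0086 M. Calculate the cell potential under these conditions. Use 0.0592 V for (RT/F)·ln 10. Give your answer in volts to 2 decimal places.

Cu²⁺/Cu is reduced (cathode, E° = +0.336 V) and Al³⁺/Al is oxidized (anode).
E°cell = E°cat − E°an = +0.336 − (−1.662) = +1.998 V; n = 6.
Balancing gives 3 Cu²⁺(aq) + 2 Al(s) → 3 Cu(s) + 2 Al³⁺(aq); hence Q = [Al³⁺(aq)]^2 / [Cu²⁺(aq)]^3 = 7.81×10^3 (log Q = 3.893).
Applying E = E° − (RT ln10/nF)·log Q gives +1.998 − (0.0592/6)(3.893) = +1.96 V.

+1.96 V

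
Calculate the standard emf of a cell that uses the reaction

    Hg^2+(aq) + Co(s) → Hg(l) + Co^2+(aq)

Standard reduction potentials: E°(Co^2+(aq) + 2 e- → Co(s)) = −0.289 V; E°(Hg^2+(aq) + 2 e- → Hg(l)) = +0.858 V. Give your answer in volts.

+1.147 V

In the reaction as written, Hg^2+(aq) is reduced (cathode) and Co^2+(aq) is produced by oxidation at the anode.
E°cell = E°(cathode) − E°(anode) = +0.858 − (−0.289) = +1.147 V.
The positive value indicates the reaction is spontaneous as written.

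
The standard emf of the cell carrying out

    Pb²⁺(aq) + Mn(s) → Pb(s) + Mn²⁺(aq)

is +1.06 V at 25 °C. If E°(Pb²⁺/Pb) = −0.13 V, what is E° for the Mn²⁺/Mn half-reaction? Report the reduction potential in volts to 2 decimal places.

In the reaction as written the Pb²⁺/Pb couple is reduced (cathode) and Mn²⁺/Mn is oxidized (anode), so E°cell = E°(Pb²⁺/Pb) − E°(Mn²⁺/Mn).
E°(Mn²⁺/Mn) = E°(cathode) − E°cell = −0.13 − (+1.06) = −1.19 V.

−1.19 V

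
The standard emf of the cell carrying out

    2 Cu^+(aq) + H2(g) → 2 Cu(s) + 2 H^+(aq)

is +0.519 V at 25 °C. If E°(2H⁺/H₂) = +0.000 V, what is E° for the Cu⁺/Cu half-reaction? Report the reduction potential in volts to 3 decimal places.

+0.519 V

In the reaction as written the Cu⁺/Cu couple is reduced (cathode) and 2H⁺/H₂ is oxidized (anode), so E°cell = E°(Cu⁺/Cu) − E°(2H⁺/H₂).
E°(Cu⁺/Cu) = E°cell + E°(anode) = +0.519 + (+0.000) = +0.519 V.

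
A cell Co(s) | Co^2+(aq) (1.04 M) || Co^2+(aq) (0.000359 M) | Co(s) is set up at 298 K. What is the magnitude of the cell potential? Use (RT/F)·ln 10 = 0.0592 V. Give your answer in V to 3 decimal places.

For a concentration cell E°cell = 0, since both electrodes use the same couple.
The compartment with the higher Co^2+(aq) concentration (1.04 M) acts as the cathode; ions are reduced there and produced at the dilute (0.000359 M) anode.
With n = 2, Ecell = −(0.0592/2)·log([dilute]/[conc]) = −(0.0592/2)·log(0.000359/1.04) = +0.102 V.

0.102 V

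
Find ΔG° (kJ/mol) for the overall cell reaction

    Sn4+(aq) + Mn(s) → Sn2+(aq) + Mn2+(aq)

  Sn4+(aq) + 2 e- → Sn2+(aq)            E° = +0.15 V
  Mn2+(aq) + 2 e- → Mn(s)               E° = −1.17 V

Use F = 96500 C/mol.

In the reaction as written Sn4+(aq) is reduced, so the Sn⁴⁺/Sn²⁺ couple is the cathode and Mn²⁺/Mn is the anode.
E°cell = +0.15 − (−1.17) = +1.32 V; balancing electrons gives n = 2.
ΔG° = −nFE°cell = −(2)(96500)(+1.32) J/mol = −255 kJ/mol.

−255 kJ/mol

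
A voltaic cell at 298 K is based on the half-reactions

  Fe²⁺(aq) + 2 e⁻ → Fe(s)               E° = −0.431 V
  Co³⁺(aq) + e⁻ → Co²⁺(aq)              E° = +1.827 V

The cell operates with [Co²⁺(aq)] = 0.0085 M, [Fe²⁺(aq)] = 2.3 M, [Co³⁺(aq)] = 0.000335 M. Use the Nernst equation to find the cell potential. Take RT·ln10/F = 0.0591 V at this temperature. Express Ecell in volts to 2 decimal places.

Since E°(Co³⁺/Co²⁺) > E°(Fe²⁺/Fe), Co³⁺/Co²⁺ serves as the cathode.
E°cell = E°cat − E°an = +1.827 − (−0.431) = +2.258 V; n = 2.
Balancing gives 2 Co³⁺(aq) + Fe(s) → 2 Co²⁺(aq) + Fe²⁺(aq); hence Q = ([Co²⁺(aq)]^2·[Fe²⁺(aq)]) / [Co³⁺(aq)]^2 = 1.48×10^3 (log Q = 3.170).
E = E° − (0.0591/n)·log Q = +2.258 − (0.0591/2)(3.170) = +2.16 V.

+2.16 V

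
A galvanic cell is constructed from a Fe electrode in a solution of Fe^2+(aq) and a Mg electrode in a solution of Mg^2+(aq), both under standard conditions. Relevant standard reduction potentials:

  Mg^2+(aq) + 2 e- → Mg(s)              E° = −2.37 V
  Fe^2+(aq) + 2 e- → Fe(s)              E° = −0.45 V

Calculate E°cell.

The Fe²⁺/Fe couple has the higher E°, so Fe ion is reduced (cathode) and Mg is oxidized (anode).
E°cell = E°(cathode) − E°(anode) = −0.45 − (−2.37) = +1.92 V.

+1.92 V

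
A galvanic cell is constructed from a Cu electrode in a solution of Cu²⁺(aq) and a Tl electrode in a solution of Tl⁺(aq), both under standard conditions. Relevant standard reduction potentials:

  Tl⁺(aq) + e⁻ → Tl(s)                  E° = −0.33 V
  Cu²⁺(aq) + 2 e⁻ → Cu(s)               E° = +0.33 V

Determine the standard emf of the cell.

+0.66 V

The Cu²⁺/Cu couple has the higher E°, so Cu ion is reduced (cathode) and Tl is oxidized (anode).
E°cell = E°(cathode) − E°(anode) = +0.33 − (−0.33) = +0.66 V.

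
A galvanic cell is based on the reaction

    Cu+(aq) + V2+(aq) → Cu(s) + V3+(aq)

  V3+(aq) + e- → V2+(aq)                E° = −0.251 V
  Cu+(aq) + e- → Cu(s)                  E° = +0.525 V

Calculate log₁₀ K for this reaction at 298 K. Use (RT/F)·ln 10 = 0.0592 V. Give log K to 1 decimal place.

The Cu⁺/Cu couple is reduced (cathode); E°cell = +0.525 − (−0.251) = +0.776 V with n = 1.
At equilibrium E = 0, so log K = nE°cell / 0.0592 = (1)(+0.776) / 0.0592 = 13.1.

log K = 13.1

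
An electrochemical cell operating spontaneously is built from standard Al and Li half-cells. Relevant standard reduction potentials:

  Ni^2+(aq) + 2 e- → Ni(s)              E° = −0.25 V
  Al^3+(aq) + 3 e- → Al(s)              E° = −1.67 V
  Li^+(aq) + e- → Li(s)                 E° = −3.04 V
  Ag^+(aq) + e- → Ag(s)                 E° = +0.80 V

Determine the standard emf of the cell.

Of the two couples in this cell, the one with the more positive reduction potential is reduced at the cathode: here that is Al³⁺/Al (−1.67 V); Li⁺/Li (−3.04 V) is the anode.
E°cell = E°(cathode) − E°(anode) = −1.67 − (−3.04) = +1.37 V.

+1.37 V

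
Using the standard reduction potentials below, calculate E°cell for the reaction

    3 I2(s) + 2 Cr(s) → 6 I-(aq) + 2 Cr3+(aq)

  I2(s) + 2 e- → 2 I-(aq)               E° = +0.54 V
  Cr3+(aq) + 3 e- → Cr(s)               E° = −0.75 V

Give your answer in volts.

+1.29 V

I2(s) gains electrons, so the I₂/I⁻ couple is the cathode; the Cr³⁺/Cr couple is the anode.
E°cell = E°(cathode) − E°(anode) = +0.54 − (−0.75) = +1.29 V.
The positive value indicates the reaction is spontaneous as written.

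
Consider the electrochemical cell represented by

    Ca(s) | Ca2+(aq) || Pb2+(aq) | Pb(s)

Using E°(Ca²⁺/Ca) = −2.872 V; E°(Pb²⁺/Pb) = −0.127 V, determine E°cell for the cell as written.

By convention the left-hand electrode in cell notation is the anode (oxidation) and the right-hand electrode is the cathode (reduction).
E°cell = E°(right) − E°(left) = −0.127 − (−2.872) = +2.745 V.

+2.745 V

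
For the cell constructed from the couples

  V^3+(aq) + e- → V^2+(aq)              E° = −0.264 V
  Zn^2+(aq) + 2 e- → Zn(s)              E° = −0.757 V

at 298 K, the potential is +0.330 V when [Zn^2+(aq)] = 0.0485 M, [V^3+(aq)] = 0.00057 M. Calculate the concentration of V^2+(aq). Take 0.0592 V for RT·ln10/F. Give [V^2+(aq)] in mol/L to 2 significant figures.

The V³⁺/V²⁺ couple has the larger reduction potential, so it is the cathode: E°cell = −0.264 − (−0.757) = +0.493 V and n = 2.
From the Nernst equation, log Q = n(E° − E)/0.0592 = 2·(+0.493 − (+0.330))/0.0592 = 5.507.
The balanced reaction is 2 V^3+(aq) + Zn(s) → 2 V^2+(aq) + Zn^2+(aq), so Q = ([V^2+(aq)]^2·[Zn^2+(aq)]) / [V^3+(aq)]^2.
Solving for the unknown gives log [V^2+(aq)] = 0.167, so [V^2+(aq)] ≈ 1.5 M.

1.5 M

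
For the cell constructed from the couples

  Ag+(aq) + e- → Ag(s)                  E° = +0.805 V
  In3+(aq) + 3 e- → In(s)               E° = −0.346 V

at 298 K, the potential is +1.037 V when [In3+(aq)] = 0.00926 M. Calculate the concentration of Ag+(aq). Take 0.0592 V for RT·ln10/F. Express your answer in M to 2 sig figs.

0.0025 M

The Ag⁺/Ag couple has the larger reduction potential, so it is the cathode: E°cell = +0.805 − (−0.346) = +1.151 V and n = 3.
From the Nernst equation, log Q = n(E° − E)/0.0592 = 3·(+1.151 − (+1.037))/0.0592 = 5.777.
Balancing electrons gives 3 Ag+(aq) + In(s) → 3 Ag(s) + In3+(aq); thus Q = [In3+(aq)] / [Ag+(aq)]^3.
Isolating [Ag+(aq)] in Q = 10^{5.777} yields log [Ag+(aq)] = −2.603, i.e. 0.0025 M.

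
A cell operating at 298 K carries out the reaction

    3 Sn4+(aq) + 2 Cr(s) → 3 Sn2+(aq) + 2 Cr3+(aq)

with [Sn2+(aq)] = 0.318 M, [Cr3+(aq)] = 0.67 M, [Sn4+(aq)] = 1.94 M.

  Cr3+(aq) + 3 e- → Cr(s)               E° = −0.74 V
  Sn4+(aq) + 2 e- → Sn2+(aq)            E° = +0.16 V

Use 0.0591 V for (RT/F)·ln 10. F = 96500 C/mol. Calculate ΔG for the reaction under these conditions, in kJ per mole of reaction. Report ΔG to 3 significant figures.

−537 kJ/mol

E°cell = +0.16 − (−0.74) = +0.90 V; the balanced reaction transfers n = 6 electrons.
Q = ([Sn2+(aq)]^3·[Cr3+(aq)]^2) / [Sn4+(aq)]^3 = 0.00198, so log Q = −2.704 and E = +0.90 − (0.0591/6)(−2.704) = +0.9266 V.
ΔG = −nFE = −(6)(96500)(+0.9266) J/mol = −537 kJ/mol.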